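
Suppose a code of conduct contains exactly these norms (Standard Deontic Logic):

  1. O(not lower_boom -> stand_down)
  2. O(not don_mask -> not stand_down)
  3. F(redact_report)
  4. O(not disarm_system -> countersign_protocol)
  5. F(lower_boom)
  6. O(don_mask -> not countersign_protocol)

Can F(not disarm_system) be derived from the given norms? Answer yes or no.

Yes

Premise 5 is F(lower_boom), i.e. O(not lower_boom).
Premise 1 is O(not lower_boom -> stand_down); since O(not lower_boom), deontic closure gives O(stand_down).
Premise 2 is O(not don_mask -> not stand_down); contrapositively O(stand_down -> don_mask). Since O(stand_down) holds, K gives O(don_mask).
Applying K to premise 6 (O(don_mask -> not countersign_protocol)) and O(don_mask) yields O(not countersign_protocol).
Premise 4 is O(not disarm_system -> countersign_protocol); contrapositively O(not countersign_protocol -> disarm_system). Since O(not countersign_protocol) holds, K gives O(disarm_system).
Premise 3 does not contribute to this derivation.
So O(disarm_system) holds, i.e. F(not disarm_system). The claim follows.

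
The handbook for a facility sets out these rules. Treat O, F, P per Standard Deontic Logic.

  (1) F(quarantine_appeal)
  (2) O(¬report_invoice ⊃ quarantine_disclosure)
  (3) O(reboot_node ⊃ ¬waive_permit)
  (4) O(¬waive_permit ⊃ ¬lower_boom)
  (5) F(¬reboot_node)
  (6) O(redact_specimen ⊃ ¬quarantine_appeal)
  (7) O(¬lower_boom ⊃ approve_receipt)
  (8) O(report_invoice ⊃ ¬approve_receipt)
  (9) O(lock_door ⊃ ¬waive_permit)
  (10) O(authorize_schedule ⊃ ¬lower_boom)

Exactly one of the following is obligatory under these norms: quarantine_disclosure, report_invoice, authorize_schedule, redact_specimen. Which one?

Premise 5, F(¬reboot_node), is equivalent to O(reboot_node).
With premise 3, O(reboot_node ⊃ ¬waive_permit), the K-axiom yields O(¬waive_permit).
Premise 4 is O(¬waive_permit ⊃ ¬lower_boom); since O(¬waive_permit), deontic closure gives O(¬lower_boom).
With premise 7, O(¬lower_boom ⊃ approve_receipt), the K-axiom yields O(approve_receipt).
Premise 8 is O(report_invoice ⊃ ¬approve_receipt); contrapositively O(approve_receipt ⊃ ¬report_invoice). Since O(approve_receipt) holds, K gives O(¬report_invoice).
Applying K to premise 2 (O(¬report_invoice ⊃ quarantine_disclosure)) and O(¬report_invoice) yields O(quarantine_disclosure).
So O(quarantine_disclosure) holds — quarantine_disclosure is obligatory. None of the other listed options is made obligatory by any chain of premises.

quarantine_disclosure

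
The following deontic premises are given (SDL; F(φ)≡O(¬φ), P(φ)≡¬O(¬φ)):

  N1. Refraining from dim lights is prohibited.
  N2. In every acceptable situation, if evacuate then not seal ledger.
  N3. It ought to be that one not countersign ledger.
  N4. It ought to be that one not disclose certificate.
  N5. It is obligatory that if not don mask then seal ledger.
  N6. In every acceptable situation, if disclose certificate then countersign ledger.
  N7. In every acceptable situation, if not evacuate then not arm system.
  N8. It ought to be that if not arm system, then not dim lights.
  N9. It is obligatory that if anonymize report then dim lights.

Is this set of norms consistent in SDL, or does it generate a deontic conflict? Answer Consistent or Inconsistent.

Premise 6 is O(disclose_certificate → countersign_ledger), but O(disclose_certificate) is not derivable from the premises, so it does not yield O(countersign_ledger).
So O(countersign_ledger) is not derivable, and the apparent clash with O(¬countersign_ledger) does not arise.
A world satisfying every obligation exists (e.g. anonymize_report=false, arm_system=true, countersign_ledger=false, dim_lights=true, disclose_certificate=false, don_mask=true, evacuate=true, seal_ledger=false); no atom is both obligatory and forbidden, so the set is consistent.

Consistent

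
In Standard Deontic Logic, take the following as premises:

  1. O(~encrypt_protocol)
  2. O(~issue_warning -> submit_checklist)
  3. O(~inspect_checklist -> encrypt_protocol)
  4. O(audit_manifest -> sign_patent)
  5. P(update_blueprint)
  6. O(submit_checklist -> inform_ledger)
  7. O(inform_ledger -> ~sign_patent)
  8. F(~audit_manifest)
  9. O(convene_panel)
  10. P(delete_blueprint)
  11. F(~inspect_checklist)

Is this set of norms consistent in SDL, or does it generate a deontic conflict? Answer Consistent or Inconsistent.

Consistent

Premise 3 is O(~inspect_checklist -> encrypt_protocol), but O(~inspect_checklist) is not derivable from the premises, so it does not yield O(encrypt_protocol).
So O(encrypt_protocol) is not derivable, and the apparent clash with O(~encrypt_protocol) does not arise.
A world satisfying every obligation exists (e.g. audit_manifest=true, convene_panel=true, delete_blueprint=false, encrypt_protocol=false, inform_ledger=false, inspect_checklist=true, issue_warning=true, sign_patent=true, submit_checklist=false, update_blueprint=false); no atom is both obligatory and forbidden, so the set is consistent.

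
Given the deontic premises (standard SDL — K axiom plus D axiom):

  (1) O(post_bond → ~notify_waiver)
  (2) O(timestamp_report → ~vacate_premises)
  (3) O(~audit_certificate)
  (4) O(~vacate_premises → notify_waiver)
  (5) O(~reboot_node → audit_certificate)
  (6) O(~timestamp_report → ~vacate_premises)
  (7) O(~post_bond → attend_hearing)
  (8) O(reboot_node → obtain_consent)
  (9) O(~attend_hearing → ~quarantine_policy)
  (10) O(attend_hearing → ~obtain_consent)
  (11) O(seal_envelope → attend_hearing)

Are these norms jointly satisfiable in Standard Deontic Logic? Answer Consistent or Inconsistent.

Inconsistent

Premises 2 and 6 cover both cases: O(timestamp_report → ~vacate_premises) and O(~timestamp_report → ~vacate_premises). Since timestamp_report ∨ ~timestamp_report is a tautology, O(~vacate_premises) follows.
From O(~vacate_premises) and premise 4, O(~vacate_premises → notify_waiver), we obtain O(notify_waiver).
Premise 1, O(post_bond → ~notify_waiver), contraposes to O(notify_waiver → ~post_bond); with O(notify_waiver) we get O(~post_bond).
Applying K to premise 7 (O(~post_bond → attend_hearing)) and O(~post_bond) yields O(attend_hearing).
With premise 10, O(attend_hearing → ~obtain_consent), the K-axiom yields O(~obtain_consent).
Premise 8 is O(reboot_node → obtain_consent); contrapositively O(~obtain_consent → ~reboot_node). Since O(~obtain_consent) holds, K gives O(~reboot_node).
Premise 5 is O(~reboot_node → audit_certificate); since O(~reboot_node), deontic closure gives O(audit_certificate).
However, premise 3 gives O(~audit_certificate).
We now have both O(audit_certificate) and O(~audit_certificate) — audit_certificate is simultaneously obligatory and forbidden, violating the D-axiom.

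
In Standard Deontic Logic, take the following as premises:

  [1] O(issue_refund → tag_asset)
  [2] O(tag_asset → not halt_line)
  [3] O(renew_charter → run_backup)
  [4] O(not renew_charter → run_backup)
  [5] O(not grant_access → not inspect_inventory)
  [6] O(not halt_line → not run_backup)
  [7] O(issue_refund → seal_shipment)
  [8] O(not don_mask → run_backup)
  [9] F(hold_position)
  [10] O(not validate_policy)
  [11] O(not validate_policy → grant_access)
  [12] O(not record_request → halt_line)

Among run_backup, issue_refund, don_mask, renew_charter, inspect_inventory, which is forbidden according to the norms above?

By case analysis on not renew_charter: premise 4 gives O(not renew_charter → run_backup) and premise 3 gives O(renew_charter → run_backup), so O(run_backup) either way.
Premise 6 is O(not halt_line → not run_backup); contrapositively O(run_backup → halt_line). Since O(run_backup) holds, K gives O(halt_line).
Premise 2, O(tag_asset → not halt_line), contraposes to O(halt_line → not tag_asset); with O(halt_line) we get O(not tag_asset).
The contrapositive of premise 1 (O(issue_refund → tag_asset)) is O(not tag_asset → not issue_refund), and O(not tag_asset) is already established, so O(not issue_refund).
So O(not issue_refund) holds, i.e. issue_refund is forbidden. None of the other listed options is forbidden under the premises.

issue_refund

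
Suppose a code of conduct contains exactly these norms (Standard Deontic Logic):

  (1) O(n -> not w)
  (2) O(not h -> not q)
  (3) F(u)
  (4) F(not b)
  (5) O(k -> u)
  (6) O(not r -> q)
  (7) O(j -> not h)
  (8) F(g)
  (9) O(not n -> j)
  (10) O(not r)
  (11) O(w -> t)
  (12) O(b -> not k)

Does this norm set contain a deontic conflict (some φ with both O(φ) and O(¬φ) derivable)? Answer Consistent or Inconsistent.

Premise 5 is O(k -> u), but O(k) is not derivable from the premises, so it does not yield O(u).
So O(u) is not derivable, and the apparent clash with O(not u) does not arise.
A world satisfying every obligation exists (e.g. b=true, g=false, h=true, j=false, k=false, n=true, q=true, r=false, t=false, u=false, w=false); no atom is both obligatory and forbidden, so the set is consistent.

Consistent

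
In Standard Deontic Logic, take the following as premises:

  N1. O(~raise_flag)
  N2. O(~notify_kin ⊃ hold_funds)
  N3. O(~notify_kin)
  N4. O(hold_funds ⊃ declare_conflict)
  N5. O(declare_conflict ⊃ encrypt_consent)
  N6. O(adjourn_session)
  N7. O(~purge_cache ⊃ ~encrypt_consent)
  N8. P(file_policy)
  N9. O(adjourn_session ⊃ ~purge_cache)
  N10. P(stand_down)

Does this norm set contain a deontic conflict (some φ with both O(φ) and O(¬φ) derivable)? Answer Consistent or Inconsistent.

Premise 3 states O(~notify_kin) outright.
Premise 2 is O(~notify_kin ⊃ hold_funds); since O(~notify_kin), deontic closure gives O(hold_funds).
Premise 4 is O(hold_funds ⊃ declare_conflict); since O(hold_funds), deontic closure gives O(declare_conflict).
Applying K to premise 5 (O(declare_conflict ⊃ encrypt_consent)) and O(declare_conflict) yields O(encrypt_consent).
The contrapositive of premise 7 (O(~purge_cache ⊃ ~encrypt_consent)) is O(encrypt_consent ⊃ purge_cache), and O(encrypt_consent) is already established, so O(purge_cache).
Premise 9, O(adjourn_session ⊃ ~purge_cache), contraposes to O(purge_cache ⊃ ~adjourn_session); with O(purge_cache) we get O(~adjourn_session).
Yet premise 6 states O(adjourn_session).
We now have both O(~adjourn_session) and O(adjourn_session) — adjourn_session is simultaneously obligatory and forbidden, violating the D-axiom.

Inconsistent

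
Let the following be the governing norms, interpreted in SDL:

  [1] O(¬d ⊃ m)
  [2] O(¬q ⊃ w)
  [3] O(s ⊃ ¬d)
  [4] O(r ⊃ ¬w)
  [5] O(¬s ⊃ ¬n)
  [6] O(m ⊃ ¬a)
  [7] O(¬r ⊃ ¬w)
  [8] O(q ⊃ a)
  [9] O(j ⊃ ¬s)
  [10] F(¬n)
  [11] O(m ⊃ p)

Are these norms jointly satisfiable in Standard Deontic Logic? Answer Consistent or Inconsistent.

Inconsistent

By case analysis on ¬r: premise 7 gives O(¬r ⊃ ¬w) and premise 4 gives O(r ⊃ ¬w), so O(¬w) either way.
The contrapositive of premise 2 (O(¬q ⊃ w)) is O(¬w ⊃ q), and O(¬w) is already established, so O(q).
Applying K to premise 8 (O(q ⊃ a)) and O(q) yields O(a).
Premise 6, O(m ⊃ ¬a), contraposes to O(a ⊃ ¬m); with O(a) we get O(¬m).
Premise 1 is O(¬d ⊃ m); contrapositively O(¬m ⊃ d). Since O(¬m) holds, K gives O(d).
The contrapositive of premise 3 (O(s ⊃ ¬d)) is O(d ⊃ ¬s), and O(d) is already established, so O(¬s).
From O(¬s) and premise 5, O(¬s ⊃ ¬n), we obtain O(¬n).
Yet premise 10 is F(¬n), i.e. O(n).
We now have both O(¬n) and O(n) — n is simultaneously obligatory and forbidden, violating the D-axiom.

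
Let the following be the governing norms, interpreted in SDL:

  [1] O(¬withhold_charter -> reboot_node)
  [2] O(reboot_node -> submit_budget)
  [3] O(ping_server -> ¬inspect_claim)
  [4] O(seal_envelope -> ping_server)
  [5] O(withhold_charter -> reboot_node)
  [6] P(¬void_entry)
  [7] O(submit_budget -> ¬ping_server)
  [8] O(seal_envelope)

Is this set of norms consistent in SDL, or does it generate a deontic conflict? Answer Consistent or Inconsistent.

Premises 1 and 5 cover both cases: O(¬withhold_charter -> reboot_node) and O(withhold_charter -> reboot_node). Since ¬withhold_charter ∨ withhold_charter is a tautology, O(reboot_node) follows.
From O(reboot_node) and premise 2, O(reboot_node -> submit_budget), we obtain O(submit_budget).
From O(submit_budget) and premise 7, O(submit_budget -> ¬ping_server), we obtain O(¬ping_server).
Premise 4, O(seal_envelope -> ping_server), contraposes to O(¬ping_server -> ¬seal_envelope); with O(¬ping_server) we get O(¬seal_envelope).
However, premise 8 gives O(seal_envelope).
We now have both O(¬seal_envelope) and O(seal_envelope) — seal_envelope is simultaneously obligatory and forbidden, violating the D-axiom.

Inconsistent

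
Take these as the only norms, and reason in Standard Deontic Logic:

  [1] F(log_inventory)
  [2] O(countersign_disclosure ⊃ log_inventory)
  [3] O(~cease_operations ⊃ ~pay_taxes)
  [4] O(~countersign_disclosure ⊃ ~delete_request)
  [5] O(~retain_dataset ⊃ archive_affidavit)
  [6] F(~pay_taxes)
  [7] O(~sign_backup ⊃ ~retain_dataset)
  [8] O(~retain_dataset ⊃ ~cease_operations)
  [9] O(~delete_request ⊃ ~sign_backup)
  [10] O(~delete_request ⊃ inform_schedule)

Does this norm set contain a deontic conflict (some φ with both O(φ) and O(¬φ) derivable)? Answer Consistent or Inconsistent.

Premise 6 is F(~pay_taxes), i.e. O(pay_taxes).
Premise 3 is O(~cease_operations ⊃ ~pay_taxes); contrapositively O(pay_taxes ⊃ cease_operations). Since O(pay_taxes) holds, K gives O(cease_operations).
Premise 8, O(~retain_dataset ⊃ ~cease_operations), contraposes to O(cease_operations ⊃ retain_dataset); with O(cease_operations) we get O(retain_dataset).
Premise 7 is O(~sign_backup ⊃ ~retain_dataset); contrapositively O(retain_dataset ⊃ sign_backup). Since O(retain_dataset) holds, K gives O(sign_backup).
Premise 9 is O(~delete_request ⊃ ~sign_backup); contrapositively O(sign_backup ⊃ delete_request). Since O(sign_backup) holds, K gives O(delete_request).
The contrapositive of premise 4 (O(~countersign_disclosure ⊃ ~delete_request)) is O(delete_request ⊃ countersign_disclosure), and O(delete_request) is already established, so O(countersign_disclosure).
Premise 2 is O(countersign_disclosure ⊃ log_inventory); since O(countersign_disclosure), deontic closure gives O(log_inventory).
Yet premise 1 is F(log_inventory), i.e. O(~log_inventory).
We now have both O(log_inventory) and O(~log_inventory) — log_inventory is simultaneously obligatory and forbidden, violating the D-axiom.

Inconsistent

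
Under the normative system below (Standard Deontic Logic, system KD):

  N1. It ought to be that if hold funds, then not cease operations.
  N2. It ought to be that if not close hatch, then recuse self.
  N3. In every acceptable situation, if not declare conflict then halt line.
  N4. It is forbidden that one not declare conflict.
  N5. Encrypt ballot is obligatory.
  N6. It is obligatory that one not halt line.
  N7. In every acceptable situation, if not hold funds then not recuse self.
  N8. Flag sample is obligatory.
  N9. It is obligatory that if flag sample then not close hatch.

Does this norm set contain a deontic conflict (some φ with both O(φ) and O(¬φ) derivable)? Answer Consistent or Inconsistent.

Consistent

Premise 3 is O(¬declare_conflict → halt_line), but O(¬declare_conflict) is not derivable from the premises, so it does not yield O(halt_line).
So O(halt_line) is not derivable, and the apparent clash with O(¬halt_line) does not arise.
A world satisfying every obligation exists (e.g. cease_operations=false, close_hatch=false, declare_conflict=true, encrypt_ballot=true, flag_sample=true, halt_line=false, hold_funds=true, recuse_self=true); no atom is both obligatory and forbidden, so the set is consistent.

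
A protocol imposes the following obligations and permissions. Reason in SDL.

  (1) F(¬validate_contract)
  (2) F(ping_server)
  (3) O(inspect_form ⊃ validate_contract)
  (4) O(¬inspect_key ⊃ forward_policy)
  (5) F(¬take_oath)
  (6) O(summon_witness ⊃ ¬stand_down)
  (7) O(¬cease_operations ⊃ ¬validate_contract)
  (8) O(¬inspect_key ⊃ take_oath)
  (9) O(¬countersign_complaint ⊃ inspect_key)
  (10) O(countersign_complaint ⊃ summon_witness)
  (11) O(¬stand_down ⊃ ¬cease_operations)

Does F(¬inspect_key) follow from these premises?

Yes

F(¬validate_contract) at premise 1 means O(validate_contract).
Premise 7 is O(¬cease_operations ⊃ ¬validate_contract); contrapositively O(validate_contract ⊃ cease_operations). Since O(validate_contract) holds, K gives O(cease_operations).
Premise 11, O(¬stand_down ⊃ ¬cease_operations), contraposes to O(cease_operations ⊃ stand_down); with O(cease_operations) we get O(stand_down).
The contrapositive of premise 6 (O(summon_witness ⊃ ¬stand_down)) is O(stand_down ⊃ ¬summon_witness), and O(stand_down) is already established, so O(¬summon_witness).
Premise 10, O(countersign_complaint ⊃ summon_witness), contraposes to O(¬summon_witness ⊃ ¬countersign_complaint); with O(¬summon_witness) we get O(¬countersign_complaint).
Applying K to premise 9 (O(¬countersign_complaint ⊃ inspect_key)) and O(¬countersign_complaint) yields O(inspect_key).
Premises 2, 3, 4, 5, 8 do not contribute to this derivation.
So O(inspect_key) holds, i.e. F(¬inspect_key). The claim follows.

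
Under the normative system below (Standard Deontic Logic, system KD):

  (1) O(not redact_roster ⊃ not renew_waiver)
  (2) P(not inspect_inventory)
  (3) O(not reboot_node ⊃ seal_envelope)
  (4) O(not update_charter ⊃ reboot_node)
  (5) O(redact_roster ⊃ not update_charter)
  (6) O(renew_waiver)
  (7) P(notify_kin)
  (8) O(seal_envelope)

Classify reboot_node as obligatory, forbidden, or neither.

Premise 6 gives O(renew_waiver).
The contrapositive of premise 1 (O(not redact_roster ⊃ not renew_waiver)) is O(renew_waiver ⊃ redact_roster), and O(renew_waiver) is already established, so O(redact_roster).
Applying K to premise 5 (O(redact_roster ⊃ not update_charter)) and O(redact_roster) yields O(not update_charter).
From O(not update_charter) and premise 4, O(not update_charter ⊃ reboot_node), we obtain O(reboot_node).
Premises 2, 3, 7, 8 do not contribute to this derivation.
Hence reboot_node is obligatory.

Obligatory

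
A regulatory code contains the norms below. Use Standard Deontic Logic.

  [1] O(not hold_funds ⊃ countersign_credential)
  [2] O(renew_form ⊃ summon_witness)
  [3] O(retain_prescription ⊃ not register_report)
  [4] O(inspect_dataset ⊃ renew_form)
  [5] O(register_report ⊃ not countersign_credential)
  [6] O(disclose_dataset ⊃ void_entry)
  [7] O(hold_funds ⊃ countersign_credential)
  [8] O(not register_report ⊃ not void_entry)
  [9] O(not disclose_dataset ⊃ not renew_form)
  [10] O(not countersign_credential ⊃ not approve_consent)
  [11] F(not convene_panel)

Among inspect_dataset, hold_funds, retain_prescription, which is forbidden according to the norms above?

By case analysis on hold_funds: premise 7 gives O(hold_funds ⊃ countersign_credential) and premise 1 gives O(not hold_funds ⊃ countersign_credential), so O(countersign_credential) either way.
Premise 5, O(register_report ⊃ not countersign_credential), contraposes to O(countersign_credential ⊃ not register_report); with O(countersign_credential) we get O(not register_report).
From O(not register_report) and premise 8, O(not register_report ⊃ not void_entry), we obtain O(not void_entry).
Premise 6 is O(disclose_dataset ⊃ void_entry); contrapositively O(not void_entry ⊃ not disclose_dataset). Since O(not void_entry) holds, K gives O(not disclose_dataset).
Premise 9 is O(not disclose_dataset ⊃ not renew_form); since O(not disclose_dataset), deontic closure gives O(not renew_form).
Premise 4, O(inspect_dataset ⊃ renew_form), contraposes to O(not renew_form ⊃ not inspect_dataset); with O(not renew_form) we get O(not inspect_dataset).
So O(not inspect_dataset) holds, i.e. inspect_dataset is forbidden. None of the other listed options is forbidden under the premises.

inspect_dataset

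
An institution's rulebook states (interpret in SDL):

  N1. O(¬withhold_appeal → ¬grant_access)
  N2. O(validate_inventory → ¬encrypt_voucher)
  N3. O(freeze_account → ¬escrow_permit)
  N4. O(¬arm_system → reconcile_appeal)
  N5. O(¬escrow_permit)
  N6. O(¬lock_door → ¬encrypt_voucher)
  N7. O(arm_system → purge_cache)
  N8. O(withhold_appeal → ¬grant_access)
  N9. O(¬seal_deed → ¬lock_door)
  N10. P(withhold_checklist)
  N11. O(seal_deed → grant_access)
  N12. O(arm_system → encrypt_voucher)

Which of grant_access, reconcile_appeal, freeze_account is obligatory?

Premises 8 and 1 are O(withhold_appeal → ¬grant_access) and O(¬withhold_appeal → ¬grant_access); every ideal world satisfies withhold_appeal or ¬withhold_appeal, so in either case ¬grant_access holds — hence O(¬grant_access).
The contrapositive of premise 11 (O(seal_deed → grant_access)) is O(¬grant_access → ¬seal_deed), and O(¬grant_access) is already established, so O(¬seal_deed).
From O(¬seal_deed) and premise 9, O(¬seal_deed → ¬lock_door), we obtain O(¬lock_door).
Applying K to premise 6 (O(¬lock_door → ¬encrypt_voucher)) and O(¬lock_door) yields O(¬encrypt_voucher).
Premise 12 is O(arm_system → encrypt_voucher); contrapositively O(¬encrypt_voucher → ¬arm_system). Since O(¬encrypt_voucher) holds, K gives O(¬arm_system).
From O(¬arm_system) and premise 4, O(¬arm_system → reconcile_appeal), we obtain O(reconcile_appeal).
So O(reconcile_appeal) holds — reconcile_appeal is obligatory. None of the other listed options is made obligatory by any chain of premises.

reconcile_appeal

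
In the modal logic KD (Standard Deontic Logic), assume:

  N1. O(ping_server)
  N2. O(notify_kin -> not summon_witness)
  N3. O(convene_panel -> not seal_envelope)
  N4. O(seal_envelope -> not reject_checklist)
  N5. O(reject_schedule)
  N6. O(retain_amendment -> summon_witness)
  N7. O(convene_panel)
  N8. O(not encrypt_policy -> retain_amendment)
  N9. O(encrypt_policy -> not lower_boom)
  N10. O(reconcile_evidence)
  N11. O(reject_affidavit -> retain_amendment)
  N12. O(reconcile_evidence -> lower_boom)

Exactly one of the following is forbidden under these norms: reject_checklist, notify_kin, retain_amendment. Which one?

notify_kin

Premise 10 states O(reconcile_evidence) outright.
With premise 12, O(reconcile_evidence -> lower_boom), the K-axiom yields O(lower_boom).
Premise 9, O(encrypt_policy -> not lower_boom), contraposes to O(lower_boom -> not encrypt_policy); with O(lower_boom) we get O(not encrypt_policy).
With premise 8, O(not encrypt_policy -> retain_amendment), the K-axiom yields O(retain_amendment).
Applying K to premise 6 (O(retain_amendment -> summon_witness)) and O(retain_amendment) yields O(summon_witness).
Premise 2, O(notify_kin -> not summon_witness), contraposes to O(summon_witness -> not notify_kin); with O(summon_witness) we get O(not notify_kin).
So O(not notify_kin) holds, i.e. notify_kin is forbidden. None of the other listed options is forbidden under the premises.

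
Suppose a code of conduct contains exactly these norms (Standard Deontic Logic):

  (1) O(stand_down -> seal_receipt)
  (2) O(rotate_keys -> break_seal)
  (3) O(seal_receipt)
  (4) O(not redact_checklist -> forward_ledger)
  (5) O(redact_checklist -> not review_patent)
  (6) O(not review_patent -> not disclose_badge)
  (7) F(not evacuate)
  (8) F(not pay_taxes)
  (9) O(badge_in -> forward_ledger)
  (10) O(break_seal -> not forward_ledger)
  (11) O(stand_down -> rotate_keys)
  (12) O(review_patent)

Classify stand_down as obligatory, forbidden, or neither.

Premise 12 states O(review_patent) outright.
The contrapositive of premise 5 (O(redact_checklist -> not review_patent)) is O(review_patent -> not redact_checklist), and O(review_patent) is already established, so O(not redact_checklist).
With premise 4, O(not redact_checklist -> forward_ledger), the K-axiom yields O(forward_ledger).
Premise 10 is O(break_seal -> not forward_ledger); contrapositively O(forward_ledger -> not break_seal). Since O(forward_ledger) holds, K gives O(not break_seal).
Premise 2 is O(rotate_keys -> break_seal); contrapositively O(not break_seal -> not rotate_keys). Since O(not break_seal) holds, K gives O(not rotate_keys).
Premise 11 is O(stand_down -> rotate_keys); contrapositively O(not rotate_keys -> not stand_down). Since O(not rotate_keys) holds, K gives O(not stand_down).
Premises 1, 3, 6, 7, 8, 9 do not contribute to this derivation.
Thus O(not stand_down), which is F(stand_down): stand_down is forbidden.

Forbidden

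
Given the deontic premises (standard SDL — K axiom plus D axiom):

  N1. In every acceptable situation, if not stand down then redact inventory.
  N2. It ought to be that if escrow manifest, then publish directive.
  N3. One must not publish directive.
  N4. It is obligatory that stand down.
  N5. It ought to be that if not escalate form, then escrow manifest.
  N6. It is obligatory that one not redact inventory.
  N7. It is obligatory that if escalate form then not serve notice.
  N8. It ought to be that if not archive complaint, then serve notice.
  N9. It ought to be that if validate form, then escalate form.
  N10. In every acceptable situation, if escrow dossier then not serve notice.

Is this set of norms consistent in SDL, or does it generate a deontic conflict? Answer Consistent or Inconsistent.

Premise 1 is O(¬stand_down → redact_inventory), but O(¬stand_down) is not derivable from the premises, so it does not yield O(redact_inventory).
So O(redact_inventory) is not derivable, and the apparent clash with O(¬redact_inventory) does not arise.
A world satisfying every obligation exists (e.g. archive_complaint=true, escalate_form=true, escrow_dossier=false, escrow_manifest=false, publish_directive=false, redact_inventory=false, serve_notice=false, stand_down=true, validate_form=false); no atom is both obligatory and forbidden, so the set is consistent.

Consistent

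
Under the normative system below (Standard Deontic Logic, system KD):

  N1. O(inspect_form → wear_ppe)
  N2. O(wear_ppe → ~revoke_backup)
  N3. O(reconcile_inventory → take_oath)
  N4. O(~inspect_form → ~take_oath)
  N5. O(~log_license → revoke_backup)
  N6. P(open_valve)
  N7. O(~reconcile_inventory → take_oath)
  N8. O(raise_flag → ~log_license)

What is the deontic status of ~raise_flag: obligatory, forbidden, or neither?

Obligatory

Premises 3 and 7 cover both cases: O(reconcile_inventory → take_oath) and O(~reconcile_inventory → take_oath). Since reconcile_inventory ∨ ~reconcile_inventory is a tautology, O(take_oath) follows.
The contrapositive of premise 4 (O(~inspect_form → ~take_oath)) is O(take_oath → inspect_form), and O(take_oath) is already established, so O(inspect_form).
With premise 1, O(inspect_form → wear_ppe), the K-axiom yields O(wear_ppe).
From O(wear_ppe) and premise 2, O(wear_ppe → ~revoke_backup), we obtain O(~revoke_backup).
Premise 5, O(~log_license → revoke_backup), contraposes to O(~revoke_backup → log_license); with O(~revoke_backup) we get O(log_license).
The contrapositive of premise 8 (O(raise_flag → ~log_license)) is O(log_license → ~raise_flag), and O(log_license) is already established, so O(~raise_flag).
Premise 6 does not contribute to this derivation.
Hence ~raise_flag is obligatory.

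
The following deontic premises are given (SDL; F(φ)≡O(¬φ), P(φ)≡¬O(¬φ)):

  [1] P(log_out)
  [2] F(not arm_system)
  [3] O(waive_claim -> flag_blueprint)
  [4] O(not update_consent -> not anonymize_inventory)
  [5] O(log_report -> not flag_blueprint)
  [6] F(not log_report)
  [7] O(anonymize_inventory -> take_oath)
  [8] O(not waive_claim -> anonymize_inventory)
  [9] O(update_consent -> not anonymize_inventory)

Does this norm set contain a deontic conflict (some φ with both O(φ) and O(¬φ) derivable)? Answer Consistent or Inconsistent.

Premises 4 and 9 are O(not update_consent -> not anonymize_inventory) and O(update_consent -> not anonymize_inventory); every ideal world satisfies not update_consent or update_consent, so in either case not anonymize_inventory holds — hence O(not anonymize_inventory).
The contrapositive of premise 8 (O(not waive_claim -> anonymize_inventory)) is O(not anonymize_inventory -> waive_claim), and O(not anonymize_inventory) is already established, so O(waive_claim).
Applying K to premise 3 (O(waive_claim -> flag_blueprint)) and O(waive_claim) yields O(flag_blueprint).
The contrapositive of premise 5 (O(log_report -> not flag_blueprint)) is O(flag_blueprint -> not log_report), and O(flag_blueprint) is already established, so O(not log_report).
However, F(not log_report) at premise 6 amounts to O(log_report).
We now have both O(not log_report) and O(log_report) — log_report is simultaneously obligatory and forbidden, violating the D-axiom.

Inconsistent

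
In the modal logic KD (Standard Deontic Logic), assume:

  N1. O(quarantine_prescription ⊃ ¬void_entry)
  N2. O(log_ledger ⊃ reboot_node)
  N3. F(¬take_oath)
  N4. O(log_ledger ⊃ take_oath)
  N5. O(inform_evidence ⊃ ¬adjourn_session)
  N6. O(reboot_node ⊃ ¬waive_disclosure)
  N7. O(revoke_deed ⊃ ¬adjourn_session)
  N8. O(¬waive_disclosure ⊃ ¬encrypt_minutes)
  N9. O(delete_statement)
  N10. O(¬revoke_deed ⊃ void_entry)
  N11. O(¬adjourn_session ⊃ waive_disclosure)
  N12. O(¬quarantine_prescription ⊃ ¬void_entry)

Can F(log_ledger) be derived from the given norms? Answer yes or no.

Yes

Premises 12 and 1 cover both cases: O(¬quarantine_prescription ⊃ ¬void_entry) and O(quarantine_prescription ⊃ ¬void_entry). Since ¬quarantine_prescription ∨ quarantine_prescription is a tautology, O(¬void_entry) follows.
Premise 10, O(¬revoke_deed ⊃ void_entry), contraposes to O(¬void_entry ⊃ revoke_deed); with O(¬void_entry) we get O(revoke_deed).
With premise 7, O(revoke_deed ⊃ ¬adjourn_session), the K-axiom yields O(¬adjourn_session).
Applying K to premise 11 (O(¬adjourn_session ⊃ waive_disclosure)) and O(¬adjourn_session) yields O(waive_disclosure).
The contrapositive of premise 6 (O(reboot_node ⊃ ¬waive_disclosure)) is O(waive_disclosure ⊃ ¬reboot_node), and O(waive_disclosure) is already established, so O(¬reboot_node).
The contrapositive of premise 2 (O(log_ledger ⊃ reboot_node)) is O(¬reboot_node ⊃ ¬log_ledger), and O(¬reboot_node) is already established, so O(¬log_ledger).
Premises 3, 4, 5, 8, 9 do not contribute to this derivation.
So O(¬log_ledger) holds, i.e. F(log_ledger). The claim follows.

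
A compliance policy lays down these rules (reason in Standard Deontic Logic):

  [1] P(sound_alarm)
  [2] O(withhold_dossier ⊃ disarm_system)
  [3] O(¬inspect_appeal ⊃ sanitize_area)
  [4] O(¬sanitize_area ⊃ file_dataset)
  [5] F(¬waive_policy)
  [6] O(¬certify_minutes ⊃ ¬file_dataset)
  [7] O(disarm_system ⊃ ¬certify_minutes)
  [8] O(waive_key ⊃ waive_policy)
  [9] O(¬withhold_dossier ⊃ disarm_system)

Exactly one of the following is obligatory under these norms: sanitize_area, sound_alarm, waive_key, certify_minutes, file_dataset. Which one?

By case analysis on withhold_dossier: premise 2 gives O(withhold_dossier ⊃ disarm_system) and premise 9 gives O(¬withhold_dossier ⊃ disarm_system), so O(disarm_system) either way.
Applying K to premise 7 (O(disarm_system ⊃ ¬certify_minutes)) and O(disarm_system) yields O(¬certify_minutes).
With premise 6, O(¬certify_minutes ⊃ ¬file_dataset), the K-axiom yields O(¬file_dataset).
Premise 4 is O(¬sanitize_area ⊃ file_dataset); contrapositively O(¬file_dataset ⊃ sanitize_area). Since O(¬file_dataset) holds, K gives O(sanitize_area).
So O(sanitize_area) holds — sanitize_area is obligatory. None of the other listed options is made obligatory by any chain of premises.

sanitize_area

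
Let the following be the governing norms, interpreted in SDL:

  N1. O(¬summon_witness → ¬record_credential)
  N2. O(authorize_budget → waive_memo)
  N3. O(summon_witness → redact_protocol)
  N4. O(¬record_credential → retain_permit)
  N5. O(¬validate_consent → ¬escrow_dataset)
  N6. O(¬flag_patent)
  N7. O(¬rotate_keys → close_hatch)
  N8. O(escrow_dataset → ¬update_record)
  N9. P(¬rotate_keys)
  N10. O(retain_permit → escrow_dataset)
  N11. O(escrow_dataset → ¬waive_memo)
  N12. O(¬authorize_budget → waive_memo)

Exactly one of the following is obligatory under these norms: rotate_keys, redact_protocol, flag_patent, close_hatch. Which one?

By case analysis on ¬authorize_budget: premise 12 gives O(¬authorize_budget → waive_memo) and premise 2 gives O(authorize_budget → waive_memo), so O(waive_memo) either way.
Premise 11 is O(escrow_dataset → ¬waive_memo); contrapositively O(waive_memo → ¬escrow_dataset). Since O(waive_memo) holds, K gives O(¬escrow_dataset).
Premise 10, O(retain_permit → escrow_dataset), contraposes to O(¬escrow_dataset → ¬retain_permit); with O(¬escrow_dataset) we get O(¬retain_permit).
Premise 4 is O(¬record_credential → retain_permit); contrapositively O(¬retain_permit → record_credential). Since O(¬retain_permit) holds, K gives O(record_credential).
Premise 1, O(¬summon_witness → ¬record_credential), contraposes to O(record_credential → summon_witness); with O(record_credential) we get O(summon_witness).
Applying K to premise 3 (O(summon_witness → redact_protocol)) and O(summon_witness) yields O(redact_protocol).
So O(redact_protocol) holds — redact_protocol is obligatory. None of the other listed options is made obligatory by any chain of premises.

redact_protocol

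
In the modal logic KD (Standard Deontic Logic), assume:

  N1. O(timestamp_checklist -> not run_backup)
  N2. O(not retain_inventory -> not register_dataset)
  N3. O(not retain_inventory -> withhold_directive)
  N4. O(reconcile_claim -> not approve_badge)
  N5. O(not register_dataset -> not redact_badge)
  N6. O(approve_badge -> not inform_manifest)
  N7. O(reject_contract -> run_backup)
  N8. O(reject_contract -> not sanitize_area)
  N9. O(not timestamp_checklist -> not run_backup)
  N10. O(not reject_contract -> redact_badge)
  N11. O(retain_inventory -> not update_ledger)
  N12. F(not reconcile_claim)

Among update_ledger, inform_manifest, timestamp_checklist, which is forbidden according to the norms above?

By case analysis on not timestamp_checklist: premise 9 gives O(not timestamp_checklist -> not run_backup) and premise 1 gives O(timestamp_checklist -> not run_backup), so O(not run_backup) either way.
Premise 7, O(reject_contract -> run_backup), contraposes to O(not run_backup -> not reject_contract); with O(not run_backup) we get O(not reject_contract).
From O(not reject_contract) and premise 10, O(not reject_contract -> redact_badge), we obtain O(redact_badge).
Premise 5 is O(not register_dataset -> not redact_badge); contrapositively O(redact_badge -> register_dataset). Since O(redact_badge) holds, K gives O(register_dataset).
Premise 2, O(not retain_inventory -> not register_dataset), contraposes to O(register_dataset -> retain_inventory); with O(register_dataset) we get O(retain_inventory).
Applying K to premise 11 (O(retain_inventory -> not update_ledger)) and O(retain_inventory) yields O(not update_ledger).
So O(not update_ledger) holds, i.e. update_ledger is forbidden. None of the other listed options is forbidden under the premises.

update_ledger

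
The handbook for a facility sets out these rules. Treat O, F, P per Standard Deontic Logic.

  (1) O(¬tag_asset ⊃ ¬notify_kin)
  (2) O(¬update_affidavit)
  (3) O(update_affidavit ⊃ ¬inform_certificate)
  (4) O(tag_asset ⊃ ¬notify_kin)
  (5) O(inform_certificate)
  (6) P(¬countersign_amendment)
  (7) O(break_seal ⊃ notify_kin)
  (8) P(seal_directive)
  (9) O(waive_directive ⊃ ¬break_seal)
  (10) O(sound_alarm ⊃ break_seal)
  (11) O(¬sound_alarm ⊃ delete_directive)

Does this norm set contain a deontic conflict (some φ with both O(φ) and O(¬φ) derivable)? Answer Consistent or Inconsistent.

Consistent

Premise 3 is O(update_affidavit ⊃ ¬inform_certificate), but O(update_affidavit) is not derivable from the premises, so it does not yield O(¬inform_certificate).
So O(¬inform_certificate) is not derivable, and the apparent clash with O(inform_certificate) does not arise.
A world satisfying every obligation exists (e.g. break_seal=false, countersign_amendment=false, delete_directive=true, inform_certificate=true, notify_kin=false, seal_directive=false, sound_alarm=false, tag_asset=false, update_affidavit=false, waive_directive=false); no atom is both obligatory and forbidden, so the set is consistent.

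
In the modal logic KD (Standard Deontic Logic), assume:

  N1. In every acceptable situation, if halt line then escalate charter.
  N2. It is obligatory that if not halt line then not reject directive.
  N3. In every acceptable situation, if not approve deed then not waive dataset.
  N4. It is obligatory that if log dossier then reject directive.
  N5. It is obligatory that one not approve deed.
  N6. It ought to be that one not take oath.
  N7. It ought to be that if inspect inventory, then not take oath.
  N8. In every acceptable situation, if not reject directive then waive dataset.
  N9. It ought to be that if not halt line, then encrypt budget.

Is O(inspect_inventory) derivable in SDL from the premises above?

Premise 7 is O(inspect_inventory → ¬take_oath); even if O(¬take_oath) held, inferring O(inspect_inventory) would be affirming the consequent — invalid.
No other premise forces O(inspect_inventory). An ideal world satisfying every premise can still have inspect_inventory false, so O(inspect_inventory) is not derivable.

No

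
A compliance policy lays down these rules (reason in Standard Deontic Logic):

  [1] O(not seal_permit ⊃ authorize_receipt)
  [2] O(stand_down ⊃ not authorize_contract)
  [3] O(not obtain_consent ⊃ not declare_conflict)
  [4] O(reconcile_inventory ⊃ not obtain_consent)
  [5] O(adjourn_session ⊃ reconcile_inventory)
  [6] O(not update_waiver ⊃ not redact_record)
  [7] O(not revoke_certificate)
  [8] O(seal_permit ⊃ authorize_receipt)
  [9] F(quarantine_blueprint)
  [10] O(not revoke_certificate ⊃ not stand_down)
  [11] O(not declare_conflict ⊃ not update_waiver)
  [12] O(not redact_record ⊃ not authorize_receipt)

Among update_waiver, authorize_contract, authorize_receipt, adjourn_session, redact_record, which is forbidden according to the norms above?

Premises 1 and 8 cover both cases: O(not seal_permit ⊃ authorize_receipt) and O(seal_permit ⊃ authorize_receipt). Since not seal_permit ∨ seal_permit is a tautology, O(authorize_receipt) follows.
The contrapositive of premise 12 (O(not redact_record ⊃ not authorize_receipt)) is O(authorize_receipt ⊃ redact_record), and O(authorize_receipt) is already established, so O(redact_record).
Premise 6 is O(not update_waiver ⊃ not redact_record); contrapositively O(redact_record ⊃ update_waiver). Since O(redact_record) holds, K gives O(update_waiver).
Premise 11, O(not declare_conflict ⊃ not update_waiver), contraposes to O(update_waiver ⊃ declare_conflict); with O(update_waiver) we get O(declare_conflict).
The contrapositive of premise 3 (O(not obtain_consent ⊃ not declare_conflict)) is O(declare_conflict ⊃ obtain_consent), and O(declare_conflict) is already established, so O(obtain_consent).
Premise 4 is O(reconcile_inventory ⊃ not obtain_consent); contrapositively O(obtain_consent ⊃ not reconcile_inventory). Since O(obtain_consent) holds, K gives O(not reconcile_inventory).
The contrapositive of premise 5 (O(adjourn_session ⊃ reconcile_inventory)) is O(not reconcile_inventory ⊃ not adjourn_session), and O(not reconcile_inventory) is already established, so O(not adjourn_session).
So O(not adjourn_session) holds, i.e. adjourn_session is forbidden. None of the other listed options is forbidden under the premises.

adjourn_session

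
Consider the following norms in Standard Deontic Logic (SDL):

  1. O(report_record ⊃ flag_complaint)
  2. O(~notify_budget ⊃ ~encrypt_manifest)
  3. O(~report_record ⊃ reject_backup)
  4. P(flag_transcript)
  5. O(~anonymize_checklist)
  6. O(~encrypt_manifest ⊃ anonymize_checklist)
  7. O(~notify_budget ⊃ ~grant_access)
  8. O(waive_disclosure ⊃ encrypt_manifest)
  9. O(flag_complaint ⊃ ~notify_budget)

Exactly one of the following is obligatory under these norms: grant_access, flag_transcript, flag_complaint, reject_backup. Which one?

reject_backup

Premise 5 states O(~anonymize_checklist) outright.
The contrapositive of premise 6 (O(~encrypt_manifest ⊃ anonymize_checklist)) is O(~anonymize_checklist ⊃ encrypt_manifest), and O(~anonymize_checklist) is already established, so O(encrypt_manifest).
Premise 2 is O(~notify_budget ⊃ ~encrypt_manifest); contrapositively O(encrypt_manifest ⊃ notify_budget). Since O(encrypt_manifest) holds, K gives O(notify_budget).
Premise 9, O(flag_complaint ⊃ ~notify_budget), contraposes to O(notify_budget ⊃ ~flag_complaint); with O(notify_budget) we get O(~flag_complaint).
The contrapositive of premise 1 (O(report_record ⊃ flag_complaint)) is O(~flag_complaint ⊃ ~report_record), and O(~flag_complaint) is already established, so O(~report_record).
With premise 3, O(~report_record ⊃ reject_backup), the K-axiom yields O(reject_backup).
So O(reject_backup) holds — reject_backup is obligatory. None of the other listed options is made obligatory by any chain of premises.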